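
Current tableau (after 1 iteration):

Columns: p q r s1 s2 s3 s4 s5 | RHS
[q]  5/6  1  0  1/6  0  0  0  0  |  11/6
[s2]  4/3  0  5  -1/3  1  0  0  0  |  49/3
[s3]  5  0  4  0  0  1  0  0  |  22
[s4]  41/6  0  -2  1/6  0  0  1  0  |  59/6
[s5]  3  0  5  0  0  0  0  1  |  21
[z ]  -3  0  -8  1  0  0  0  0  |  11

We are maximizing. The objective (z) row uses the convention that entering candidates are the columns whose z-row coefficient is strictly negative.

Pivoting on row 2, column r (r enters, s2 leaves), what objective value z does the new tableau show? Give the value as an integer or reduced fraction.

Minimum ratio for r: (49/3)/5 = 49/15.
z changes by −(z-row coeff of r)·ratio = −(-8)·(49/15) = 392/15.
New z = 11 + (392/15) = 557/15.

557/15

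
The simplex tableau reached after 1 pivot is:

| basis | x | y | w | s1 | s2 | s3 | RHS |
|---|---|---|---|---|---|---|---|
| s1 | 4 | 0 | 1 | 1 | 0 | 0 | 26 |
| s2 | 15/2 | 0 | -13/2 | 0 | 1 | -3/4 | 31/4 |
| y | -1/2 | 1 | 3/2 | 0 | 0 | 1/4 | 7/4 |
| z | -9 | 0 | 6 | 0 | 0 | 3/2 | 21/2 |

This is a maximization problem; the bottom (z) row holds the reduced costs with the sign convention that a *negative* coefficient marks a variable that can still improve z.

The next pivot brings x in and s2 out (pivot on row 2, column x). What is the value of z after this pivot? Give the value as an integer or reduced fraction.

Minimum ratio for x: (31/4)/(15/2) = 31/30.
z changes by −(z-row coeff of x)·ratio = −(-9)·(31/30) = 93/10.
New z = 21/2 + (93/10) = 99/5.

99/5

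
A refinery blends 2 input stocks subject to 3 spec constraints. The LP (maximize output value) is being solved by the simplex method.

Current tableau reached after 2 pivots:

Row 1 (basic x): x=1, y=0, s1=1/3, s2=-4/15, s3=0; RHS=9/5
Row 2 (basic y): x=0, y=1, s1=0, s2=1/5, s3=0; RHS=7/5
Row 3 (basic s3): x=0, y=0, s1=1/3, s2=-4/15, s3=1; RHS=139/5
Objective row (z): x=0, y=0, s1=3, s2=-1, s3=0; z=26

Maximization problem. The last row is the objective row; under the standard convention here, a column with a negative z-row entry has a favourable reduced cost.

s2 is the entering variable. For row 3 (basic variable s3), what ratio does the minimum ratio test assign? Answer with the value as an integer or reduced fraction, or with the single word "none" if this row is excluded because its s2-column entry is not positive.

The s2 entry in row 3 is -4/15 ≤ 0, so this row gives no ratio.

none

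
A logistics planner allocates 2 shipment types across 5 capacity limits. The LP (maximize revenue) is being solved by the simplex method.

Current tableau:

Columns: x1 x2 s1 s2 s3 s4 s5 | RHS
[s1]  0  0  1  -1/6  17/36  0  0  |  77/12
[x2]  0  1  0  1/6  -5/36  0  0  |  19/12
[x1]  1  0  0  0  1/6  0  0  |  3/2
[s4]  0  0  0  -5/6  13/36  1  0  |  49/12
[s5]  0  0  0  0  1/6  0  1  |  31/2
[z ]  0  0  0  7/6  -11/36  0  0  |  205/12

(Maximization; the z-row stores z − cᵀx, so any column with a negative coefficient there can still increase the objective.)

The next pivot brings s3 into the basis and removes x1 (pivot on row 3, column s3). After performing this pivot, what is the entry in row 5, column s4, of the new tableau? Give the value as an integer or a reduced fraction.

0

Pivot element is row 3, column s3: 1/6.
Normalize row 3: new (row 3, s4) = 0/(1/6) = 0.
row 5 ← row 5 − (1/6)·(new row 3): 0 − (1/6)·0 = 0.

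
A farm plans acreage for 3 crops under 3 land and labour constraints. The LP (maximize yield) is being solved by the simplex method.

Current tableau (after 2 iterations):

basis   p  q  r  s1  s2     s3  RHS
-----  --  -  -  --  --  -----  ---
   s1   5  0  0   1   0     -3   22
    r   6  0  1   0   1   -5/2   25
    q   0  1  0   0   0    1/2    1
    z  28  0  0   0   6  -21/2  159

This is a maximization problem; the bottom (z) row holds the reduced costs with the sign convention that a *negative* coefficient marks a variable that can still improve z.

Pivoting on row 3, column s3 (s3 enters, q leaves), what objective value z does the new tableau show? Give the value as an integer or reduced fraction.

180

Minimum ratio for s3: 1/(1/2) = 2.
z changes by −(z-row coeff of s3)·ratio = −(-21/2)·2 = 21.
New z = 159 + 21 = 180.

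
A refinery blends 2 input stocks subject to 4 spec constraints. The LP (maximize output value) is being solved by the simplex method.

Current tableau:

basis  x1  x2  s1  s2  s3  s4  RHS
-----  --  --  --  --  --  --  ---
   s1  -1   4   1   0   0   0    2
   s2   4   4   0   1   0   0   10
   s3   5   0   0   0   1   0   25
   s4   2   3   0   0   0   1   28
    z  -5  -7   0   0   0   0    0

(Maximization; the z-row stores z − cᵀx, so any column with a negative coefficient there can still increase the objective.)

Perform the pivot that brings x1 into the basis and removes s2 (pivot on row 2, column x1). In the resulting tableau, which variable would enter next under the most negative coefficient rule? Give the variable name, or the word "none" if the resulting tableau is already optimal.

x2

Pivot element 4. New z-row = old z-row − (-5)·(row 2/4).
Updated z-row coefficients: x1: 0, x2: -2, s1: 0, s2: 5/4, s3: 0, s4: 0.
The most negative is -2 in column x2, so x2 would enter next.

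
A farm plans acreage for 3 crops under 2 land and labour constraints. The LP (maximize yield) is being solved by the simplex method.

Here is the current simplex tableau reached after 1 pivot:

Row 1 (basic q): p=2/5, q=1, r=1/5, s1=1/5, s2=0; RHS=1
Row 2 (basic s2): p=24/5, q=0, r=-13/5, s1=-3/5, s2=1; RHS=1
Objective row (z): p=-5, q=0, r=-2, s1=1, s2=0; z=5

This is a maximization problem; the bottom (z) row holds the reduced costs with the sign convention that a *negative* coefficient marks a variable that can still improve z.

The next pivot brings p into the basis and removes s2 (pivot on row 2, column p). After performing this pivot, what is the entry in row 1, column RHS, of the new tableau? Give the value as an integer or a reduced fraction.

Pivot element is row 2, column p: 24/5.
Normalize row 2: new (row 2, RHS) = 1/(24/5) = 5/24.
row 1 ← row 1 − (2/5)·(new row 2): 1 − (2/5)·(5/24) = 11/12.

11/12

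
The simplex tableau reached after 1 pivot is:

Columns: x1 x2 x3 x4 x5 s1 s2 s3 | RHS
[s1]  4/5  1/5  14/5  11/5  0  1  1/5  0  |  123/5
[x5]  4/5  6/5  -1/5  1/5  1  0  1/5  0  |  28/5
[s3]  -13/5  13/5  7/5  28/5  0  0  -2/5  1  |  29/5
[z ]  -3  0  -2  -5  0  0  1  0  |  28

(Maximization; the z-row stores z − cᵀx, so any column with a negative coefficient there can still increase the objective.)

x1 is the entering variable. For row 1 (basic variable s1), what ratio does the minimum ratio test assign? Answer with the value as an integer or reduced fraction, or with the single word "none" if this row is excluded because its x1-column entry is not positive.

123/4

Ratio = RHS / (x1 entry) = (123/5) / (4/5) = 123/4.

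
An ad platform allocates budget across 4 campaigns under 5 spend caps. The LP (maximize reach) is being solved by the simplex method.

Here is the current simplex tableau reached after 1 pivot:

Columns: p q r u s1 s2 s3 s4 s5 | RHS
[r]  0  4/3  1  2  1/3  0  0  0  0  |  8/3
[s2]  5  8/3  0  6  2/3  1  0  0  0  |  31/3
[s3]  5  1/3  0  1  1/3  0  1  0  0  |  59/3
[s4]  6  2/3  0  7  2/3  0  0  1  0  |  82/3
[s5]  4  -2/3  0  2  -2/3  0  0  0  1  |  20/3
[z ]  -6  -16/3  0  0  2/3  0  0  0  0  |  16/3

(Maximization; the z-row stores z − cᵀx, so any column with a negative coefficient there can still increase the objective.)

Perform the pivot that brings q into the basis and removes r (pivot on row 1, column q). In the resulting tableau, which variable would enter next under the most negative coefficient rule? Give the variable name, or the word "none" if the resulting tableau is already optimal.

p

Pivot element 4/3. New z-row = old z-row − (-16/3)·(row 1/(4/3)).
Updated z-row coefficients: p: -6, q: 0, r: 4, u: 8, s1: 2, s2: 0, s3: 0, s4: 0, s5: 0.
The most negative is -6 in column p, so p would enter next.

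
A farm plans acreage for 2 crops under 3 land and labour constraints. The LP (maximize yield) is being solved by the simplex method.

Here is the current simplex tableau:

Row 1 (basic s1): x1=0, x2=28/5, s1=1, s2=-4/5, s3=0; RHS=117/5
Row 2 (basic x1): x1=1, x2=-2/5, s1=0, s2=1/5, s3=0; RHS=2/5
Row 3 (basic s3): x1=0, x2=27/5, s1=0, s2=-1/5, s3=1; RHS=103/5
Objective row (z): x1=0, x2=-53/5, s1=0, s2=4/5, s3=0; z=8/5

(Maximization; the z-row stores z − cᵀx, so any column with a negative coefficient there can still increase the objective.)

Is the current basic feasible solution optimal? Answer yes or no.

no

Column x2 has objective-row coefficient -53/5, which is negative; an improving pivot exists, so not yet optimal.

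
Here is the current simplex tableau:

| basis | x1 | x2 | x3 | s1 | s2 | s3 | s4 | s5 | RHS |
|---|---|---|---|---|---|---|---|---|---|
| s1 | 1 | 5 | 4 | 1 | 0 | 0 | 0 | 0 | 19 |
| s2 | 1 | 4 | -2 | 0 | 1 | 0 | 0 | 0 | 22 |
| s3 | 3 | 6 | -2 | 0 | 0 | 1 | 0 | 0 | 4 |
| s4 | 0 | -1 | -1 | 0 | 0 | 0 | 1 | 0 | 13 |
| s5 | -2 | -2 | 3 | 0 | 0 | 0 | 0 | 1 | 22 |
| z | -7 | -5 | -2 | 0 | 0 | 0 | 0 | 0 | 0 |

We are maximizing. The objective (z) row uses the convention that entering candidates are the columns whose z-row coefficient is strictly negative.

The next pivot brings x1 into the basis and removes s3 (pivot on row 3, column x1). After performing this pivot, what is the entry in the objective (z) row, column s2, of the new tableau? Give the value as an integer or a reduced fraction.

Pivot element is row 3, column x1: 3.
Normalize row 3: new (row 3, s2) = 0/3 = 0.
z-row ← z-row − (-7)·(new row 3): 0 − (-7)·0 = 0.

0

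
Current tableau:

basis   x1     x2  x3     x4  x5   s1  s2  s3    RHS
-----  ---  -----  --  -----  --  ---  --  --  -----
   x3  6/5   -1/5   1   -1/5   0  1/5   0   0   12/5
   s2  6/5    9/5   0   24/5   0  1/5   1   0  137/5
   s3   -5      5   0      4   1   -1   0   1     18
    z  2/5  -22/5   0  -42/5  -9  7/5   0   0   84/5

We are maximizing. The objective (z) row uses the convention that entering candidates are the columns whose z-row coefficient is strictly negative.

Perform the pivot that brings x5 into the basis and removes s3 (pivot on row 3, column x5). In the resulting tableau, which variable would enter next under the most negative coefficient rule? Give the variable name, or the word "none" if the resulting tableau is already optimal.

x1

Pivot element 1. New z-row = old z-row − (-9)·(row 3/1).
Updated z-row coefficients: x1: -223/5, x2: 203/5, x3: 0, x4: 138/5, x5: 0, s1: -38/5, s2: 0, s3: 9.
The most negative is -223/5 in column x1, so x1 would enter next.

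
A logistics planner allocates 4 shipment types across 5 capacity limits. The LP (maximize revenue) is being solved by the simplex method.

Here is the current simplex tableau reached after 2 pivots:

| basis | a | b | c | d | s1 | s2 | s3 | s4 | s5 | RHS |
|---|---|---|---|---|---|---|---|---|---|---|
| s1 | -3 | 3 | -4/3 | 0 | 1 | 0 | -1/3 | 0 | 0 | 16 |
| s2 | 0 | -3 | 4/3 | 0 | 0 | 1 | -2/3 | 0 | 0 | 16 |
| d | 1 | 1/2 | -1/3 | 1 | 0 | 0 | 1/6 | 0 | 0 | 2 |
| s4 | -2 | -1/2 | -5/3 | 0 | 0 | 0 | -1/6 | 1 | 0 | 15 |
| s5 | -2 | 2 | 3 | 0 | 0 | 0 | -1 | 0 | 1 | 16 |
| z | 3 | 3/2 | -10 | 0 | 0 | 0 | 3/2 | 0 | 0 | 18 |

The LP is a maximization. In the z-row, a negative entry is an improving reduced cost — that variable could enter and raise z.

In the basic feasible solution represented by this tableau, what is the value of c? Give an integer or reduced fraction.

c is nonbasic (not in the basis column), so its value in the current BFS is 0.

0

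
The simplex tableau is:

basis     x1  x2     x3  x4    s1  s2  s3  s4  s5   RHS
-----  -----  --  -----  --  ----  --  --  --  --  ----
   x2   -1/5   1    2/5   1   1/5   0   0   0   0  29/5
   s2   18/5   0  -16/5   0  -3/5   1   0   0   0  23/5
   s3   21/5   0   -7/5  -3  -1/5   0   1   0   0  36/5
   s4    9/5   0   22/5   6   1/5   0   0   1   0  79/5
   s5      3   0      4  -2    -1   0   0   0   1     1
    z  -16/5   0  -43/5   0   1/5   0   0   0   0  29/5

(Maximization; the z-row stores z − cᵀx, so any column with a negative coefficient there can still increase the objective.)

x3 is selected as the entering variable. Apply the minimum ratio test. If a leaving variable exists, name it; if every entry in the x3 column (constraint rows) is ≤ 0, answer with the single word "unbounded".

s5

Ratios: row 1 (x2): (29/5)/(2/5) = 29/2; row 2 (s2): entry -16/5 ≤ 0, skip; row 3 (s3): entry -7/5 ≤ 0, skip; row 4 (s4): (79/5)/(22/5) = 79/22; row 5 (s5): 1/4 = 1/4.
Minimum ratio is in the s5 row, so s5 leaves.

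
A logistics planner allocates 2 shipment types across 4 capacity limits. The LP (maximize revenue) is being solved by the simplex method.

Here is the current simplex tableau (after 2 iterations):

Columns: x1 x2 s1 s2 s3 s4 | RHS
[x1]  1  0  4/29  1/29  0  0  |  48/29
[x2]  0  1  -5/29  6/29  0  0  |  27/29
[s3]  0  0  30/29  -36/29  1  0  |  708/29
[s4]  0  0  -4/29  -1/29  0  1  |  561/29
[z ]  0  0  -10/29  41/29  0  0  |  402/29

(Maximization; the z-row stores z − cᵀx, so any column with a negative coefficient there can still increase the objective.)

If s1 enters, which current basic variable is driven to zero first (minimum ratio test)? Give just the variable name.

x1

Ratios: row 1 (x1): (48/29)/(4/29) = 12; row 2 (x2): entry -5/29 ≤ 0, skip; row 3 (s3): (708/29)/(30/29) = 118/5; row 4 (s4): entry -4/29 ≤ 0, skip.
Minimum ratio 12 is in the x1 row, so x1 leaves.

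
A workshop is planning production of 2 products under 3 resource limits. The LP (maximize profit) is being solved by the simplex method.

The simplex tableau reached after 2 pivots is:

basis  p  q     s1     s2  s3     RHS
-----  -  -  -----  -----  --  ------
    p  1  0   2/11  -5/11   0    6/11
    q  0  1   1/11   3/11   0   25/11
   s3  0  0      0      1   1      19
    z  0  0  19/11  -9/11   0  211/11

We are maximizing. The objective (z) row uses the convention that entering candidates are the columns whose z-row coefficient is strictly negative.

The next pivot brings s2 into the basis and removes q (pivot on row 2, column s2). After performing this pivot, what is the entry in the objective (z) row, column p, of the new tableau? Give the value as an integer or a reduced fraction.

0

Pivot element is row 2, column s2: 3/11.
Normalize row 2: new (row 2, p) = 0/(3/11) = 0.
z-row ← z-row − (-9/11)·(new row 2): 0 − (-9/11)·0 = 0.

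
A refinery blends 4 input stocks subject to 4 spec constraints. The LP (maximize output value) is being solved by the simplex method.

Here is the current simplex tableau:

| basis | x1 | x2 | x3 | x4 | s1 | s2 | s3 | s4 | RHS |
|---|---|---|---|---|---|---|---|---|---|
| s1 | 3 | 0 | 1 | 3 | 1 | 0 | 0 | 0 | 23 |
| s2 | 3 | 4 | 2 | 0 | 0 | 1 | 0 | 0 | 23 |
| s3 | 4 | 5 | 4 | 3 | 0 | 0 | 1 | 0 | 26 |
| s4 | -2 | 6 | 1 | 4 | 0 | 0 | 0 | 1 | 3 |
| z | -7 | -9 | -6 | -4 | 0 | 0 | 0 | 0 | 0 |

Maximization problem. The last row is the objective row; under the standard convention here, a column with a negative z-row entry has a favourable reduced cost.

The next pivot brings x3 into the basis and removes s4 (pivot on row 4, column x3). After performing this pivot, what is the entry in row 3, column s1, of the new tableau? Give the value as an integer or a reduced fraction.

0

Pivot element is row 4, column x3: 1.
Normalize row 4: new (row 4, s1) = 0/1 = 0.
row 3 ← row 3 − 4·(new row 4): 0 − 4·0 = 0.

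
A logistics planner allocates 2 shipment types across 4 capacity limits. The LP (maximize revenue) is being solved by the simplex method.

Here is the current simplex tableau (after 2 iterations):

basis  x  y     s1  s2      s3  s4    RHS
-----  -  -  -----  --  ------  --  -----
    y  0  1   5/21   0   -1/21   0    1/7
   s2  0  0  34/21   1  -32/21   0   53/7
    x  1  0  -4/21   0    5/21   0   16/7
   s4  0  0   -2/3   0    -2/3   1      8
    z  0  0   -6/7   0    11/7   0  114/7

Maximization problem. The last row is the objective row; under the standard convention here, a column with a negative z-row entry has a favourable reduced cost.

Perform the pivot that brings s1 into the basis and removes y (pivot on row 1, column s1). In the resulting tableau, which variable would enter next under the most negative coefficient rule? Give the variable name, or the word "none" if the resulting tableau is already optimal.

none

Pivot element 5/21. New z-row = old z-row − (-6/7)·(row 1/(5/21)).
Updated z-row coefficients: x: 0, y: 18/5, s1: 0, s2: 0, s3: 7/5, s4: 0.
No coefficient is strictly negative; the tableau after this pivot is optimal.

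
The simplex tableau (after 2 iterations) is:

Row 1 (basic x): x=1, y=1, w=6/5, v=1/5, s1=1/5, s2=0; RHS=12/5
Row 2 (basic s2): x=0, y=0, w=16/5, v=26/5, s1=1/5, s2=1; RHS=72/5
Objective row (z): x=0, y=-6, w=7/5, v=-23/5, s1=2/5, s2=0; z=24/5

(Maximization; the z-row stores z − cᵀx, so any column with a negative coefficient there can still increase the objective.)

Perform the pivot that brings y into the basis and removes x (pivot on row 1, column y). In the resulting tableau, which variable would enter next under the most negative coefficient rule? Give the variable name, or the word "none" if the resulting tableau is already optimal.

Pivot element 1. New z-row = old z-row − (-6)·(row 1/1).
Updated z-row coefficients: x: 6, y: 0, w: 43/5, v: -17/5, s1: 8/5, s2: 0.
The most negative is -17/5 in column v, so v would enter next.

v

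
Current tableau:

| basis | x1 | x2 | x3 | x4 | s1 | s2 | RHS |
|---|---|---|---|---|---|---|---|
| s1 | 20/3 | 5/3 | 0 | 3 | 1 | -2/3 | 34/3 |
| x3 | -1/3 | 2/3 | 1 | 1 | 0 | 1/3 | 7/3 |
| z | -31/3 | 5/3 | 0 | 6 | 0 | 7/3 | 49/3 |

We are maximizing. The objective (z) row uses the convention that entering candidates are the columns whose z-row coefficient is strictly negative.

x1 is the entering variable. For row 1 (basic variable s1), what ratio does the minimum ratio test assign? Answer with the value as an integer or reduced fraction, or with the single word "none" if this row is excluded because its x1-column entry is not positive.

17/10

Ratio = RHS / (x1 entry) = (34/3) / (20/3) = 17/10.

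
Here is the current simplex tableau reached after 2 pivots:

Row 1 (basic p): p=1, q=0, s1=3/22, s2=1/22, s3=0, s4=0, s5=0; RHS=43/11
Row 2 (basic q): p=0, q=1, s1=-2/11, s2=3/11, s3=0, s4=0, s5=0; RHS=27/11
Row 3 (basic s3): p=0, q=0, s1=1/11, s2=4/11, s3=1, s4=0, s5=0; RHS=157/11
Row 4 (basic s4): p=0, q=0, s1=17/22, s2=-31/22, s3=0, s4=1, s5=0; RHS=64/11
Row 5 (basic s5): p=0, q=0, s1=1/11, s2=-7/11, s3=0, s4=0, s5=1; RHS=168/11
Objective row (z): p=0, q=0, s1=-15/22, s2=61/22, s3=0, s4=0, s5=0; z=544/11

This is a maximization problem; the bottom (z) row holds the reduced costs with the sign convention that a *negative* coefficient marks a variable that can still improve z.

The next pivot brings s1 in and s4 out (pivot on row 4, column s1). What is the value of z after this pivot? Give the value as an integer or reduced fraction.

928/17

Minimum ratio for s1: (64/11)/(17/22) = 128/17.
z changes by −(z-row coeff of s1)·ratio = −(-15/22)·(128/17) = 960/187.
New z = 544/11 + (960/187) = 928/17.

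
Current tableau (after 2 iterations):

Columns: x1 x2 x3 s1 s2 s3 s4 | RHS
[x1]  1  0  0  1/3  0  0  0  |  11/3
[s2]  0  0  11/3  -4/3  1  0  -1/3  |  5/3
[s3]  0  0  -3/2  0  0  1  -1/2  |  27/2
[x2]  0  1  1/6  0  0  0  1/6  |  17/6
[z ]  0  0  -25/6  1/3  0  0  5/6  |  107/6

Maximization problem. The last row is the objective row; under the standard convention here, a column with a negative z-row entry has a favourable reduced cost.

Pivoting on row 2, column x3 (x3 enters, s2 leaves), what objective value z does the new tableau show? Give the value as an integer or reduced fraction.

Minimum ratio for x3: (5/3)/(11/3) = 5/11.
z changes by −(z-row coeff of x3)·ratio = −(-25/6)·(5/11) = 125/66.
New z = 107/6 + (125/66) = 217/11.

217/11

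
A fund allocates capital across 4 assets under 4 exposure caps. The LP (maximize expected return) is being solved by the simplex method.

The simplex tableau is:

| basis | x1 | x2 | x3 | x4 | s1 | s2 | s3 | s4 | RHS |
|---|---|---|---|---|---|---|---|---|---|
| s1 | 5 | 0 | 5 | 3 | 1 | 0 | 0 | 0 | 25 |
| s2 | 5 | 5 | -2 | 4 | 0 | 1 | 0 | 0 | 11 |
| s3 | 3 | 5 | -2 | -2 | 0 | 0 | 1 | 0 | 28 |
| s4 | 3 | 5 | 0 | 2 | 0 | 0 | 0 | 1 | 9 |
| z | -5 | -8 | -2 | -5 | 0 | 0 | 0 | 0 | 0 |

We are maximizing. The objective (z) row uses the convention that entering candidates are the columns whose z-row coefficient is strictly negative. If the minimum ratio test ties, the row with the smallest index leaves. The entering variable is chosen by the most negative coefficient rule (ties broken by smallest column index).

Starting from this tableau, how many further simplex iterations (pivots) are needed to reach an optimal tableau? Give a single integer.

3

pivot: x2 in, s4 out → z = 72/5
pivot: x3 in, s1 out → z = 122/5
pivot: x4 in, s2 out → z = 533/20
No improving column remains; optimal.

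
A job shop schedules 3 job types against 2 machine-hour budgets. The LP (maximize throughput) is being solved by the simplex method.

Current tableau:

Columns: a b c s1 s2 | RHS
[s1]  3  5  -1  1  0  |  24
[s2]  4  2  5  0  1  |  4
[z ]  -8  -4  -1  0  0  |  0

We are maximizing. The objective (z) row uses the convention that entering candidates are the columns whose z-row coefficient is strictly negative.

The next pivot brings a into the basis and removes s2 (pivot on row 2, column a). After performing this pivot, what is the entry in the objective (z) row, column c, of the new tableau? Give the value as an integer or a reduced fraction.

9

Pivot element is row 2, column a: 4.
Normalize row 2: new (row 2, c) = 5/4 = 5/4.
z-row ← z-row − (-8)·(new row 2): -1 − (-8)·(5/4) = 9.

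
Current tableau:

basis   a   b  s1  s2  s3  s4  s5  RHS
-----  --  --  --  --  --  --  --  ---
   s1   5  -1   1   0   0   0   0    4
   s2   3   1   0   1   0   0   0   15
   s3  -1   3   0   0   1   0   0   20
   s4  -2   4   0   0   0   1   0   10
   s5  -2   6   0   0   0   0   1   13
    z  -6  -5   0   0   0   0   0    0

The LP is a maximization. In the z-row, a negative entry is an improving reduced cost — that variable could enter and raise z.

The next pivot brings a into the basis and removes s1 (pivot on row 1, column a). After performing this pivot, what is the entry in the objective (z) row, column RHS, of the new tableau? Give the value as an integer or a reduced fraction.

Pivot element is row 1, column a: 5.
Normalize row 1: new (row 1, RHS) = 4/5 = 4/5.
z-row ← z-row − (-6)·(new row 1): 0 − (-6)·(4/5) = 24/5.

24/5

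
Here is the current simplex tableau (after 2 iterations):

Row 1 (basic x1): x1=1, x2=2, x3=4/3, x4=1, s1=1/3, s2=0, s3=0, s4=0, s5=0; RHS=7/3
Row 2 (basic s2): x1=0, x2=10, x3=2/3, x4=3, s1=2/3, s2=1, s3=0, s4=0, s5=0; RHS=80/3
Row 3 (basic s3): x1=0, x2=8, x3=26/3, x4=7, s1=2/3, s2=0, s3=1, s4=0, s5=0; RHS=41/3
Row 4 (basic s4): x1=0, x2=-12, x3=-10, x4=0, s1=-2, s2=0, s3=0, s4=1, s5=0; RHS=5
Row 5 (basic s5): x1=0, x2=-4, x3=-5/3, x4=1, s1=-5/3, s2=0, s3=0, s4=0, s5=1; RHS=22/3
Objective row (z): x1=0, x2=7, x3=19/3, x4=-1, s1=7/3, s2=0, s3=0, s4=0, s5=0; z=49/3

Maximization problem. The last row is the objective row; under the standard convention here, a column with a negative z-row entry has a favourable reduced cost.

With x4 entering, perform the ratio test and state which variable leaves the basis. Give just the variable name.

s3

Ratios: row 1 (x1): (7/3)/1 = 7/3; row 2 (s2): (80/3)/3 = 80/9; row 3 (s3): (41/3)/7 = 41/21; row 4 (s4): entry 0 ≤ 0, skip; row 5 (s5): (22/3)/1 = 22/3.
Minimum ratio 41/21 is in the s3 row, so s3 leaves.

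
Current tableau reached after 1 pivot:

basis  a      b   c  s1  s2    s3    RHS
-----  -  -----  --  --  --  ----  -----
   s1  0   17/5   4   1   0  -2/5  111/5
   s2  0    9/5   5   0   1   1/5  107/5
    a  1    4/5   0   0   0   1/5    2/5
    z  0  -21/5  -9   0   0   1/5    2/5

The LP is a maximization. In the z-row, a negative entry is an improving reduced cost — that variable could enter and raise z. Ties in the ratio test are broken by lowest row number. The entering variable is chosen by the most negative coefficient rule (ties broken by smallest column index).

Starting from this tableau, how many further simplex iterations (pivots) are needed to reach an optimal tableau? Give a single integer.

pivot: c in, s2 out → z = 973/25
pivot: b in, a out → z = 197/5
No improving column remains; optimal.

2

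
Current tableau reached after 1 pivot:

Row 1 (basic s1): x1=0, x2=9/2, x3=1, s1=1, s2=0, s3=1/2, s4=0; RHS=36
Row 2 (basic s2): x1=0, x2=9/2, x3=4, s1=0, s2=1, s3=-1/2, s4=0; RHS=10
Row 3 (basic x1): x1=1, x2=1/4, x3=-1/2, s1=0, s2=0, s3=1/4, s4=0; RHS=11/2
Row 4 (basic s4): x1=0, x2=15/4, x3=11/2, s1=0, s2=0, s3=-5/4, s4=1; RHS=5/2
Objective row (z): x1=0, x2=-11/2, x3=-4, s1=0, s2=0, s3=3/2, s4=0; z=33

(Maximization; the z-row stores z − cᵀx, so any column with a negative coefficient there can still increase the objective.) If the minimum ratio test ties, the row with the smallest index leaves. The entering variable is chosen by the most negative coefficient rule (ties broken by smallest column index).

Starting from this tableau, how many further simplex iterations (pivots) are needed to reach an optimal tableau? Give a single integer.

2

pivot: x2 in, s4 out → z = 110/3
pivot: s3 in, s2 out → z = 39
No improving column remains; optimal.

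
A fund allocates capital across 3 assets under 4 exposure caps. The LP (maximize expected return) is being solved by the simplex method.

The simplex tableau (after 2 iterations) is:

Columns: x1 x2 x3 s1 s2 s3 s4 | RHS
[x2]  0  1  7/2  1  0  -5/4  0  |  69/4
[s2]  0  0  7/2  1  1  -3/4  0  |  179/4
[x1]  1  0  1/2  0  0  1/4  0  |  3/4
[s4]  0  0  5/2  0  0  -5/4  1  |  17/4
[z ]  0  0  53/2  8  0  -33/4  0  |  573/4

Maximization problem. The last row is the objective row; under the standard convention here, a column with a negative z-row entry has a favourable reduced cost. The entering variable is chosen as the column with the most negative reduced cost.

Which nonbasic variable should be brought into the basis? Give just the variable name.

Objective-row coefficients: x1: 0, x2: 0, x3: 53/2, s1: 8, s2: 0, s3: -33/4, s4: 0.
The most negative is -33/4 in column s3, so s3 enters.

s3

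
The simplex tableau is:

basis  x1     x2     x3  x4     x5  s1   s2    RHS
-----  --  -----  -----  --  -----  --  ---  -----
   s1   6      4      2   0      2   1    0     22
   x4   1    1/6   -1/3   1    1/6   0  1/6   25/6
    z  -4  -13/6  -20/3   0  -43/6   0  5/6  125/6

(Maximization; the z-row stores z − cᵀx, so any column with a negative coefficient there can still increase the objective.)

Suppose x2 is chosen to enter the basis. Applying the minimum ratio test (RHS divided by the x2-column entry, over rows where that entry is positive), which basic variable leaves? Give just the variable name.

Ratios: row 1 (s1): 22/4 = 11/2; row 2 (x4): (25/6)/(1/6) = 25.
Minimum ratio 11/2 is in the s1 row, so s1 leaves.

s1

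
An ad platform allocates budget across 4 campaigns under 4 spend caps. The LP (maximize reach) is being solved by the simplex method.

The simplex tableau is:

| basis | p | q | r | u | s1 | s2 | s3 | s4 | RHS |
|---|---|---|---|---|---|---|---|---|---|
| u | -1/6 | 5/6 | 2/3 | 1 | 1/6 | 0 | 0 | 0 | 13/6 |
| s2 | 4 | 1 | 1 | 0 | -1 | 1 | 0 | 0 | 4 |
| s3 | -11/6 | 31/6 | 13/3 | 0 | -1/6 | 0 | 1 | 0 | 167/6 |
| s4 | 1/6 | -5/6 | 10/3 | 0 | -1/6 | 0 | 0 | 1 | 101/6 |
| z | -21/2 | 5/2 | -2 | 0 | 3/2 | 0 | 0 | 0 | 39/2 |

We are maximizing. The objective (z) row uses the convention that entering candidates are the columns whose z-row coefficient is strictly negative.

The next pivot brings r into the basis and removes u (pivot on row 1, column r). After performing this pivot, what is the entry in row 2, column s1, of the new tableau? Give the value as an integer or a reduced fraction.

-5/4

Pivot element is row 1, column r: 2/3.
Normalize row 1: new (row 1, s1) = (1/6)/(2/3) = 1/4.
row 2 ← row 2 − 1·(new row 1): -1 − 1·(1/4) = -5/4.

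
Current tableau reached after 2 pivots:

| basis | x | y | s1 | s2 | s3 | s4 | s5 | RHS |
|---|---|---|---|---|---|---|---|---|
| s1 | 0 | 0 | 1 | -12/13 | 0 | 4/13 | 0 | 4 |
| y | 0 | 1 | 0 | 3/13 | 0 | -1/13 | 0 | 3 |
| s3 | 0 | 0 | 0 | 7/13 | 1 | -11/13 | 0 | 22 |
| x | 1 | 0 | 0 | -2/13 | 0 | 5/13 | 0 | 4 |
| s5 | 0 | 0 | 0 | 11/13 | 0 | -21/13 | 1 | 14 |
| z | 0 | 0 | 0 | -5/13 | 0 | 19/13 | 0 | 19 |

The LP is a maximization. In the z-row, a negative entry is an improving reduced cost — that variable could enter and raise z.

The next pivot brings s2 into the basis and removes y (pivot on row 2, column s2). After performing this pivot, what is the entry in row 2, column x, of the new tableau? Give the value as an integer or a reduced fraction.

0

Pivot element is row 2, column s2: 3/13.
Normalize row 2: new (row 2, x) = 0/(3/13) = 0.
Row 2 is the pivot row, so the entry is 0.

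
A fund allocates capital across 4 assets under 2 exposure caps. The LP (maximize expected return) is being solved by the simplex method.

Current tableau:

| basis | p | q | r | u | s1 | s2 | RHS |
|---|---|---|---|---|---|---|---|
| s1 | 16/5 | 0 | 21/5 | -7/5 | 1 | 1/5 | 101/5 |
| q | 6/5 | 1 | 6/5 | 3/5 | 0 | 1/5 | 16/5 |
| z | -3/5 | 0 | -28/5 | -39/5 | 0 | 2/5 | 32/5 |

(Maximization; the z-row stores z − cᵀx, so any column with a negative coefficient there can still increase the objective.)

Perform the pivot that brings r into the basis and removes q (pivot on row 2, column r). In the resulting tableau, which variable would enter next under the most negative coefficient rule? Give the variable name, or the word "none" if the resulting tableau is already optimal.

u

Pivot element 6/5. New z-row = old z-row − (-28/5)·(row 2/(6/5)).
Updated z-row coefficients: p: 5, q: 14/3, r: 0, u: -5, s1: 0, s2: 4/3.
The most negative is -5 in column u, so u would enter next.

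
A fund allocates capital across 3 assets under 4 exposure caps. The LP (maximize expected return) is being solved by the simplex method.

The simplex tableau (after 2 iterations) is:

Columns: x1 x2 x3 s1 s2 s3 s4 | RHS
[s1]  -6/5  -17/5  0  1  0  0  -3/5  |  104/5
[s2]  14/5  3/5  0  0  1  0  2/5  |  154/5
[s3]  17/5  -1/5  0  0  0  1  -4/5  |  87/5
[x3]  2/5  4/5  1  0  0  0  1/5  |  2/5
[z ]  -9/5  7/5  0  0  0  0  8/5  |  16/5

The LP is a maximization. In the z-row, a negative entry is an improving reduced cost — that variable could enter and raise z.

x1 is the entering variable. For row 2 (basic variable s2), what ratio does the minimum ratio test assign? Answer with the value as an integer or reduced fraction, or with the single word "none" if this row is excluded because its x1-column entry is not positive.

11

Ratio = RHS / (x1 entry) = (154/5) / (14/5) = 11.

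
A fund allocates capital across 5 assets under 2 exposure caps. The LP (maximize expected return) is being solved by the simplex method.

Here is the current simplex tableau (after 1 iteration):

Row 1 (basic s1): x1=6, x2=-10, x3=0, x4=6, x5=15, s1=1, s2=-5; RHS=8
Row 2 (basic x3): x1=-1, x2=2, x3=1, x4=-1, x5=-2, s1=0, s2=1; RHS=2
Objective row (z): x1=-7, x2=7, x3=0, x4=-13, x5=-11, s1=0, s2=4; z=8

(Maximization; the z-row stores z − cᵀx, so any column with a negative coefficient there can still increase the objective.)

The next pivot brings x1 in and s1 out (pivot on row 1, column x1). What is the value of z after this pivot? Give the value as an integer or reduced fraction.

Minimum ratio for x1: 8/6 = 4/3.
z changes by −(z-row coeff of x1)·ratio = −(-7)·(4/3) = 28/3.
New z = 8 + (28/3) = 52/3.

52/3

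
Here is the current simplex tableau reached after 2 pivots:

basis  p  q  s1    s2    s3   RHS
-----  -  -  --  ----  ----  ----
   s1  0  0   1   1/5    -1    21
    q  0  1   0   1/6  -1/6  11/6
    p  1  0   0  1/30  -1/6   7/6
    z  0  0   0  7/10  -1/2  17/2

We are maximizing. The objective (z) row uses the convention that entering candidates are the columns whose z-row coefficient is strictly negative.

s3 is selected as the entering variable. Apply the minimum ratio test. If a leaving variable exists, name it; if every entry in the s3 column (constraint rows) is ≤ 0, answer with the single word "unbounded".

unbounded

s3-column entries: row 1: -1, row 2: -1/6, row 3: -1/6. All ≤ 0, so s3 can increase without bound; the LP is unbounded in this direction.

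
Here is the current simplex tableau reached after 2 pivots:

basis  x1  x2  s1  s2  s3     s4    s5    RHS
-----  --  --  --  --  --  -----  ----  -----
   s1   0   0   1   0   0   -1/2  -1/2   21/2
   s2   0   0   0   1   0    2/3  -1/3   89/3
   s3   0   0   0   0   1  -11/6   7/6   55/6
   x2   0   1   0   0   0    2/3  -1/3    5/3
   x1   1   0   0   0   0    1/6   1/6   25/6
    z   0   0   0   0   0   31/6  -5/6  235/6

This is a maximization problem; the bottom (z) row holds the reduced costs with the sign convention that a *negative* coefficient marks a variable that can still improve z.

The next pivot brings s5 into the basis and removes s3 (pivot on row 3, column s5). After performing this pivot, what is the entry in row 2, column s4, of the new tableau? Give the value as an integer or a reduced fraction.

1/7

Pivot element is row 3, column s5: 7/6.
Normalize row 3: new (row 3, s4) = (-11/6)/(7/6) = -11/7.
row 2 ← row 2 − (-1/3)·(new row 3): 2/3 − (-1/3)·(-11/7) = 1/7.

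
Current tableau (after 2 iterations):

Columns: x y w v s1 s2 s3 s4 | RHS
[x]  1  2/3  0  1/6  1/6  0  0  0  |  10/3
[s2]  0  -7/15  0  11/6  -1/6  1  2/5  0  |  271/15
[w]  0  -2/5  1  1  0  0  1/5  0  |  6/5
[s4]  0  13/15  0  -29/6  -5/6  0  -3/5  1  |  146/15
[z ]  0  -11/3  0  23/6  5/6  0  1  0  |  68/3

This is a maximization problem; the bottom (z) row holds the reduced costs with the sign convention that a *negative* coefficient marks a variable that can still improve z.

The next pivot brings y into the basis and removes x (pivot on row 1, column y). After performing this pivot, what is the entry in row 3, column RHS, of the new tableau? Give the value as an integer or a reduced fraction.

Pivot element is row 1, column y: 2/3.
Normalize row 1: new (row 1, RHS) = (10/3)/(2/3) = 5.
row 3 ← row 3 − (-2/5)·(new row 1): 6/5 − (-2/5)·5 = 16/5.

16/5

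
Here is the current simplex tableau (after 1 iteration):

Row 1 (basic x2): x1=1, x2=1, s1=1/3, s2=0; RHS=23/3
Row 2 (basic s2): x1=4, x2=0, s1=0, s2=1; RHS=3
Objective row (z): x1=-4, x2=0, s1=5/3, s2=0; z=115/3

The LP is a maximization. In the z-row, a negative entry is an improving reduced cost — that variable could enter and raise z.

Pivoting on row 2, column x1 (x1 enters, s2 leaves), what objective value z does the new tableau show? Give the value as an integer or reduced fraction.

124/3

Minimum ratio for x1: 3/4 = 3/4.
z changes by −(z-row coeff of x1)·ratio = −(-4)·(3/4) = 3.
New z = 115/3 + 3 = 124/3.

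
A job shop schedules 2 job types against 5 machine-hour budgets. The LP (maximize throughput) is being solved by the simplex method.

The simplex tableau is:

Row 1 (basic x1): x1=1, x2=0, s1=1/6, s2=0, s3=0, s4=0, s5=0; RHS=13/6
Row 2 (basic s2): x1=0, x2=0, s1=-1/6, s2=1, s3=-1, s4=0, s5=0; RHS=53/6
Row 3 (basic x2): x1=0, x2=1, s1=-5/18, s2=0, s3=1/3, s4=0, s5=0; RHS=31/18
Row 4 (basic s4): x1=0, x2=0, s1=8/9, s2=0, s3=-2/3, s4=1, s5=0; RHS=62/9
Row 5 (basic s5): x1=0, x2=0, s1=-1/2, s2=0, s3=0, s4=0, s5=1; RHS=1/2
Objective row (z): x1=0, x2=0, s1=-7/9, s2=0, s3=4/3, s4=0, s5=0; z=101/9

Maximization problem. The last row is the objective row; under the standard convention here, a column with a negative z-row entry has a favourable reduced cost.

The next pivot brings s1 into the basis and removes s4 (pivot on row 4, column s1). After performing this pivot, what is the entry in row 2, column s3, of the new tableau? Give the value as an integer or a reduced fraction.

Pivot element is row 4, column s1: 8/9.
Normalize row 4: new (row 4, s3) = (-2/3)/(8/9) = -3/4.
row 2 ← row 2 − (-1/6)·(new row 4): -1 − (-1/6)·(-3/4) = -9/8.

-9/8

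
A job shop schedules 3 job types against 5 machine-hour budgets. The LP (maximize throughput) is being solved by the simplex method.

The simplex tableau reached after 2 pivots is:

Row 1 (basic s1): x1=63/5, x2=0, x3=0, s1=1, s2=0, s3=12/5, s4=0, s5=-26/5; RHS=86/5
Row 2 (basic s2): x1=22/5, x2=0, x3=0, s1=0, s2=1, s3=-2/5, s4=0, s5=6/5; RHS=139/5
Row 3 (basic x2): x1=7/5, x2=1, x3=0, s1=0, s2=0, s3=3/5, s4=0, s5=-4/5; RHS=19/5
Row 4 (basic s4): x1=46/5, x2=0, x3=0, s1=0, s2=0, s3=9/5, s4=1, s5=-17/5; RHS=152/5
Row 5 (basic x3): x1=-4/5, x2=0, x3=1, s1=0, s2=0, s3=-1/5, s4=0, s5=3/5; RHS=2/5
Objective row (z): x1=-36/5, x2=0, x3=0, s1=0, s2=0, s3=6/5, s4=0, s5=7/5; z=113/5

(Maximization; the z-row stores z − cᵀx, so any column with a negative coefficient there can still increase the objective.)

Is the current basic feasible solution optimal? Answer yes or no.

Column x1 has objective-row coefficient -36/5, which is negative; an improving pivot exists, so not yet optimal.

no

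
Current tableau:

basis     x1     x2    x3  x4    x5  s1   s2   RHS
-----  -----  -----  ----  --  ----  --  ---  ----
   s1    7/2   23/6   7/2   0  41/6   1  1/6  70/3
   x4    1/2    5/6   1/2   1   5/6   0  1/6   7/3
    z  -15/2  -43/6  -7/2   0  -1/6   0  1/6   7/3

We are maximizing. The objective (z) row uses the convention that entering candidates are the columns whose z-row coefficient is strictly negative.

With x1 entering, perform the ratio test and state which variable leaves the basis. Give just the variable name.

Ratios: row 1 (s1): (70/3)/(7/2) = 20/3; row 2 (x4): (7/3)/(1/2) = 14/3.
Minimum ratio 14/3 is in the x4 row, so x4 leaves.

x4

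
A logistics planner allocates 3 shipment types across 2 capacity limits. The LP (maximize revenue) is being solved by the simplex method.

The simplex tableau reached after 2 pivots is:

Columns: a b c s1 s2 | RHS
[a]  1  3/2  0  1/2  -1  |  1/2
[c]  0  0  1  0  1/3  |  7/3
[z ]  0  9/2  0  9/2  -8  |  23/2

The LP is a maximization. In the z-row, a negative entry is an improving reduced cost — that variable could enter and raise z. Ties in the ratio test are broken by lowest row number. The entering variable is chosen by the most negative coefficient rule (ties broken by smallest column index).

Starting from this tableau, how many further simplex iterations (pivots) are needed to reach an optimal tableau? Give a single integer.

pivot: s2 in, c out → z = 135/2
No improving column remains; optimal.

1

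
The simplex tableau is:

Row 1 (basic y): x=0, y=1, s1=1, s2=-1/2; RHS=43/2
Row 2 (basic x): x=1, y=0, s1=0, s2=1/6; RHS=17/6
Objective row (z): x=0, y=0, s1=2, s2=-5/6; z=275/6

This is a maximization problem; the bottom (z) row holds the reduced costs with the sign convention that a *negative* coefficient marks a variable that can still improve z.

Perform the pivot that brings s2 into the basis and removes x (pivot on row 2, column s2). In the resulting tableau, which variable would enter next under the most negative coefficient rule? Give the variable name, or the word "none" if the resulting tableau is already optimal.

none

Pivot element 1/6. New z-row = old z-row − (-5/6)·(row 2/(1/6)).
Updated z-row coefficients: x: 5, y: 0, s1: 2, s2: 0.
No coefficient is strictly negative; the tableau after this pivot is optimal.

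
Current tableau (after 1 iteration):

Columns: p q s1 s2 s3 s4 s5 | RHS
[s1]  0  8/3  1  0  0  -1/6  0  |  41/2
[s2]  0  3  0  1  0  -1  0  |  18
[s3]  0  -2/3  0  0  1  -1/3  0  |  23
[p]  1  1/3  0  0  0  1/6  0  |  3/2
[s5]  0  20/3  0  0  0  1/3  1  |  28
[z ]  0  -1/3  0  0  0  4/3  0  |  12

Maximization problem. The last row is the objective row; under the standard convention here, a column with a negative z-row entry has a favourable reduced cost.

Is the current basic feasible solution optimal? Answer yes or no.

Column q has objective-row coefficient -1/3, which is negative; an improving pivot exists, so not yet optimal.

no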